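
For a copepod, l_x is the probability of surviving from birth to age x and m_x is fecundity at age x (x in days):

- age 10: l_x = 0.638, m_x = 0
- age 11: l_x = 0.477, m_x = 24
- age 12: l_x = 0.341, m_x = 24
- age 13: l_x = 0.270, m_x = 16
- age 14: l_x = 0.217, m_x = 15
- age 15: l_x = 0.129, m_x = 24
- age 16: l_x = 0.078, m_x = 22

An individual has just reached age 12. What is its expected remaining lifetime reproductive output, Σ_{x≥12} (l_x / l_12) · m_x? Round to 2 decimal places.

l_12 = 0.341. Conditional survival from age 12 to x is l_x / l_12.
  x=12: (0.341/0.341) × 24 = 24.0000
  x=13: (0.270/0.341) × 16 = 12.6686
  x=14: (0.217/0.341) × 15 = 9.5455
  x=15: (0.129/0.341) × 24 = 9.0792
  x=16: (0.078/0.341) × 22 = 5.0323
Sum = 24.0000 + 12.6686 + 9.5455 + 9.0792 + 5.0323 = 60.3255

60.33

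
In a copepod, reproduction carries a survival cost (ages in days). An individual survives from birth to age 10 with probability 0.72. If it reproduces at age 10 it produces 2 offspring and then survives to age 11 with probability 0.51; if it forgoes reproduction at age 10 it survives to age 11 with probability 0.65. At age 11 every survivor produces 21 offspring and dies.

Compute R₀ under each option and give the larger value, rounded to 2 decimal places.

breed at age 10: R₀ = 0.72 × (2 + 0.51 × 21) = 0.72 × 12.7100 = 9.1512
delay to age 11: R₀ = 0.72 × (0.65 × 21) = 0.72 × 13.6500 = 9.8280
Higher: delay to age 11 (9.8280).

9.83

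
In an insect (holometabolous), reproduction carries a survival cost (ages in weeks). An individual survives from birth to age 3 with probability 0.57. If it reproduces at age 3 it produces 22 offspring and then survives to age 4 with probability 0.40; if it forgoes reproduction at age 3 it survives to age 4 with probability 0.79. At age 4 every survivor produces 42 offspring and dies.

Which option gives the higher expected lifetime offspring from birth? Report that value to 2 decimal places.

22.12

breed at age 3: R₀ = 0.57 × (22 + 0.40 × 42) = 0.57 × 38.8000 = 22.1160
delay to age 4: R₀ = 0.57 × (0.79 × 42) = 0.57 × 33.1800 = 18.9126
Higher: breed at age 3 (22.1160).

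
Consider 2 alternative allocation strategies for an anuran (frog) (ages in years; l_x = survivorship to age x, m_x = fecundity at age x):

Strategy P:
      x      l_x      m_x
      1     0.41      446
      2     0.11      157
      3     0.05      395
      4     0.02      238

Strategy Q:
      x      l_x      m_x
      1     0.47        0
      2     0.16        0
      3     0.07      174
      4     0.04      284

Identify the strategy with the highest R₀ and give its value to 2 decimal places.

Strategy P: R₀ = 0.41×446 + 0.11×157 + 0.05×395 + 0.02×238 = 224.6400
Strategy Q: R₀ = 0.47×0 + 0.16×0 + 0.07×174 + 0.04×284 = 23.5400
Highest R₀: strategy P with 224.6400.

224.64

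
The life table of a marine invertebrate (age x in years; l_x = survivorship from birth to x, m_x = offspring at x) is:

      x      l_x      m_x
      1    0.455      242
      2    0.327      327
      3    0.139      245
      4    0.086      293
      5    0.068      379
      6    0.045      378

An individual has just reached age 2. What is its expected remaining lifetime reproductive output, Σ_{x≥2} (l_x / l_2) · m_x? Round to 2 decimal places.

639.03

l_2 = 0.327. Conditional survival from age 2 to x is l_x / l_2.
  x=2: (0.327/0.327) × 327 = 327.0000
  x=3: (0.139/0.327) × 245 = 104.1437
  x=4: (0.086/0.327) × 293 = 77.0581
  x=5: (0.068/0.327) × 379 = 78.8135
  x=6: (0.045/0.327) × 378 = 52.0183
Sum = 327.0000 + 104.1437 + 77.0581 + 78.8135 + 52.0183 = 639.0336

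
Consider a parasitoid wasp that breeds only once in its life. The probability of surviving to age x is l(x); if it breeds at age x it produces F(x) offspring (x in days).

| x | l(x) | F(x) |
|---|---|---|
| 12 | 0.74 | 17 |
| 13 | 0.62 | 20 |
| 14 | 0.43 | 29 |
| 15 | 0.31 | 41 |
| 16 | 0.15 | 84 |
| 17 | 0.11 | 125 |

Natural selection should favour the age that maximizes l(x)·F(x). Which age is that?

17

Expected offspring if breeding at age x = l(x) × F(x):
  age 12: 0.74 × 17 = 12.580
  age 13: 0.62 × 20 = 12.400
  age 14: 0.43 × 29 = 12.470
  age 15: 0.31 × 41 = 12.710
  age 16: 0.15 × 84 = 12.600
  age 17: 0.11 × 125 = 13.750
Maximum at age 17 (13.750).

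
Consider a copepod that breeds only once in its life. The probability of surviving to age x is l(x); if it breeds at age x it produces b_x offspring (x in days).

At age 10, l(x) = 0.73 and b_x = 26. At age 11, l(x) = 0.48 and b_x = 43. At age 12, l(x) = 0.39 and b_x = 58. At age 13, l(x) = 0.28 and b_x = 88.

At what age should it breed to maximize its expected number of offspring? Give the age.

13

Expected offspring if breeding at age x = l(x) × b_x:
  age 10: 0.73 × 26 = 18.980
  age 11: 0.48 × 43 = 20.640
  age 12: 0.39 × 58 = 22.620
  age 13: 0.28 × 88 = 24.640
Maximum at age 13 (24.640).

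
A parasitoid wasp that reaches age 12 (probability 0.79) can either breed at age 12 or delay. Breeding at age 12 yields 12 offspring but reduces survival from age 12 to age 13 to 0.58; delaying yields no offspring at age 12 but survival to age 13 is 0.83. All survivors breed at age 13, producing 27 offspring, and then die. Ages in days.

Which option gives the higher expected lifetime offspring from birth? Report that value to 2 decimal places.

breed at age 12: R₀ = 0.79 × (12 + 0.58 × 27) = 0.79 × 27.6600 = 21.8514
delay to age 13: R₀ = 0.79 × (0.83 × 27) = 0.79 × 22.4100 = 17.7039
Higher: breed at age 12 (21.8514).

21.85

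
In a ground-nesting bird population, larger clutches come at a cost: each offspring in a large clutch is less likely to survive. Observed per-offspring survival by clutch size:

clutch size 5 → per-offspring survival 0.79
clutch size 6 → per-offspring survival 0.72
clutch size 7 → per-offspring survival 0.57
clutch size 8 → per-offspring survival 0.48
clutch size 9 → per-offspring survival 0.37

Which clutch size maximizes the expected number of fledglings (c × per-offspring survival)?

6

Expected fledglings = c × s(c):
  c=5: 5 × 0.79 = 3.950
  c=6: 6 × 0.72 = 4.320
  c=7: 7 × 0.57 = 3.990
  c=8: 8 × 0.48 = 3.840
  c=9: 9 × 0.37 = 3.330
Maximum at c = 6 (4.320 fledglings).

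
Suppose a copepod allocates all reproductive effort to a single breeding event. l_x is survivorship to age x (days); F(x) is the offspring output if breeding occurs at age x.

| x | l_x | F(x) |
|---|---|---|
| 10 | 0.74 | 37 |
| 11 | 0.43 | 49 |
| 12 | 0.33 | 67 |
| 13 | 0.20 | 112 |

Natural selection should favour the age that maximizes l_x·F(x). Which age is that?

10

Expected offspring if breeding at age x = l_x × F(x):
  age 10: 0.74 × 37 = 27.380
  age 11: 0.43 × 49 = 21.070
  age 12: 0.33 × 67 = 22.110
  age 13: 0.20 × 112 = 22.400
Maximum at age 10 (27.380).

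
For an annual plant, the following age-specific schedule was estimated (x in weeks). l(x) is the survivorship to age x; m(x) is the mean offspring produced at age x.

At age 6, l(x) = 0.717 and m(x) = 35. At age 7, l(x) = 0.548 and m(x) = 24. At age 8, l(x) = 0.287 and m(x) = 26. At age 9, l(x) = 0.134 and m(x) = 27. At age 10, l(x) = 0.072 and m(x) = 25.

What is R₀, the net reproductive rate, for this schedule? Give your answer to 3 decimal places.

51.127

R₀ = Σ l(x) m(x):
  age 6: 0.717 × 35 = 25.0950
  age 7: 0.548 × 24 = 13.1520
  age 8: 0.287 × 26 = 7.4620
  age 9: 0.134 × 27 = 3.6180
  age 10: 0.072 × 25 = 1.8000
R₀ = 25.0950 + 13.1520 + 7.4620 + 3.6180 + 1.8000 = 51.1270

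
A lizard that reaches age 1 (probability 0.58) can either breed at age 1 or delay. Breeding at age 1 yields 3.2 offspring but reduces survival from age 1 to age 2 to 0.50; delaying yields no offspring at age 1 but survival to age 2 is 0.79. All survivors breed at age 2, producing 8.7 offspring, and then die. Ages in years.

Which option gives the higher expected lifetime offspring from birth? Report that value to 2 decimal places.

breed at age 1: R₀ = 0.58 × (3.2 + 0.50 × 8.7) = 0.58 × 7.5500 = 4.3790
delay to age 2: R₀ = 0.58 × (0.79 × 8.7) = 0.58 × 6.8730 = 3.9863
Higher: breed at age 1 (4.3790).

4.38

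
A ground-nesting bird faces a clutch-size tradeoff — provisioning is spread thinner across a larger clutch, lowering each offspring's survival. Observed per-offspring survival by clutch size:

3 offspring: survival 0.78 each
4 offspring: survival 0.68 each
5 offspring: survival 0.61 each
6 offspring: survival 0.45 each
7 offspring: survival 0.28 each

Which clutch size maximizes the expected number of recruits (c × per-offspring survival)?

Expected recruits = c × s(c):
  c=3: 3 × 0.78 = 2.340
  c=4: 4 × 0.68 = 2.720
  c=5: 5 × 0.61 = 3.050
  c=6: 6 × 0.45 = 2.700
  c=7: 7 × 0.28 = 1.960
Maximum at c = 5 (3.050 recruits).

5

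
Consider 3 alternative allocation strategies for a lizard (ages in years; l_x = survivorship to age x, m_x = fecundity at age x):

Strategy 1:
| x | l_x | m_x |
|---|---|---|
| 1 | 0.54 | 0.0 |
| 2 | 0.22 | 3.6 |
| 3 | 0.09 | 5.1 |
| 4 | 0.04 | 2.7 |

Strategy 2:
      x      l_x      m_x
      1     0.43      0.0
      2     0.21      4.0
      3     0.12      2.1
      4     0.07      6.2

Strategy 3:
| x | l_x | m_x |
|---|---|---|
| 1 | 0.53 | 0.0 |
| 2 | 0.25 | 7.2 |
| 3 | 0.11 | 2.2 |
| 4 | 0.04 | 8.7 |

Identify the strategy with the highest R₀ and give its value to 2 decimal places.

2.39

Strategy 1: R₀ = 0.54×0.0 + 0.22×3.6 + 0.09×5.1 + 0.04×2.7 = 1.3590
Strategy 2: R₀ = 0.43×0.0 + 0.21×4.0 + 0.12×2.1 + 0.07×6.2 = 1.5260
Strategy 3: R₀ = 0.53×0.0 + 0.25×7.2 + 0.11×2.2 + 0.04×8.7 = 2.3900
Highest R₀: strategy 3 with 2.3900.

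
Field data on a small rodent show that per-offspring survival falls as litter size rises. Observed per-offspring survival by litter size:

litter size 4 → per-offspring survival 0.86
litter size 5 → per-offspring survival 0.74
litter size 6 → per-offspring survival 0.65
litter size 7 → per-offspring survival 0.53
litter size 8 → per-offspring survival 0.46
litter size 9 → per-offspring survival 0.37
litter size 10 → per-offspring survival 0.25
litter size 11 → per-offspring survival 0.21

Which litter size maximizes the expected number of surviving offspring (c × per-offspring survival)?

Expected surviving offspring = c × s(c):
  c=4: 4 × 0.86 = 3.440
  c=5: 5 × 0.74 = 3.700
  c=6: 6 × 0.65 = 3.900
  c=7: 7 × 0.53 = 3.710
  c=8: 8 × 0.46 = 3.680
  c=9: 9 × 0.37 = 3.330
  c=10: 10 × 0.25 = 2.500
  c=11: 11 × 0.21 = 2.310
Maximum at c = 6 (3.900 surviving offspring).

6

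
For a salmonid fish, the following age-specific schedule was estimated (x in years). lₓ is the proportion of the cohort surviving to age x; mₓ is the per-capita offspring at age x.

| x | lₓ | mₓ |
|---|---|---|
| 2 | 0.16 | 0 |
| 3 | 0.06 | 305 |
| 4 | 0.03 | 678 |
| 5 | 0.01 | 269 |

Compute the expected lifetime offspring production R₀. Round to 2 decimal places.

41.33

R₀ = Σ lₓ mₓ:
  age 2: 0.16 × 0 = 0.0000
  age 3: 0.06 × 305 = 18.3000
  age 4: 0.03 × 678 = 20.3400
  age 5: 0.01 × 269 = 2.6900
R₀ = 0.0000 + 18.3000 + 20.3400 + 2.6900 = 41.3300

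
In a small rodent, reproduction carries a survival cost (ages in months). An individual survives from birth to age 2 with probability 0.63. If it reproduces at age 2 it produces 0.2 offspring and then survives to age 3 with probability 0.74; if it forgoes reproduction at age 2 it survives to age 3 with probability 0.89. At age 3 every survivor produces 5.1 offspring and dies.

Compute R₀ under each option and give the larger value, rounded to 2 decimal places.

2.86

breed at age 2: R₀ = 0.63 × (0.2 + 0.74 × 5.1) = 0.63 × 3.9740 = 2.5036
delay to age 3: R₀ = 0.63 × (0.89 × 5.1) = 0.63 × 4.5390 = 2.8596
Higher: delay to age 3 (2.8596).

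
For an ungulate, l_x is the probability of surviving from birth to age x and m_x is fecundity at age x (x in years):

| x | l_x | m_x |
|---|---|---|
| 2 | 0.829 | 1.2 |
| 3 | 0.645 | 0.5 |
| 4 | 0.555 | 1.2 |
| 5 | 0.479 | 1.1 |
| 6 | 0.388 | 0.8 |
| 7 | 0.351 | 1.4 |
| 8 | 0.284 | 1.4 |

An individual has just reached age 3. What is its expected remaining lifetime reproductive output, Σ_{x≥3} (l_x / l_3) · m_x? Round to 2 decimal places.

l_3 = 0.645. Conditional survival from age 3 to x is l_x / l_3.
  x=3: (0.645/0.645) × 0.5 = 0.5000
  x=4: (0.555/0.645) × 1.2 = 1.0326
  x=5: (0.479/0.645) × 1.1 = 0.8169
  x=6: (0.388/0.645) × 0.8 = 0.4812
  x=7: (0.351/0.645) × 1.4 = 0.7619
  x=8: (0.284/0.645) × 1.4 = 0.6164
Sum = 0.5000 + 1.0326 + 0.8169 + 0.4812 + 0.7619 + 0.6164 = 4.2090

4.21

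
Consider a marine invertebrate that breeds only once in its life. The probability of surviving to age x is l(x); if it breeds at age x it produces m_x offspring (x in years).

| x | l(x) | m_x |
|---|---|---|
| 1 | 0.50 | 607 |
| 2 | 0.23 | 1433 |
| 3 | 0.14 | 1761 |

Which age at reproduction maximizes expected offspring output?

Expected offspring if breeding at age x = l(x) × m_x:
  age 1: 0.50 × 607 = 303.500
  age 2: 0.23 × 1433 = 329.590
  age 3: 0.14 × 1761 = 246.540
Maximum at age 2 (329.590).

2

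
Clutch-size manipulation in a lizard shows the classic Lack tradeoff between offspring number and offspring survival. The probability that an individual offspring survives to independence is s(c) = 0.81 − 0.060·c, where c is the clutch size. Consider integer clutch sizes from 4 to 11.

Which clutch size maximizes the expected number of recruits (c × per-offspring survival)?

Expected recruits = c × s(c):
  c=4: 4 × 0.570 = 2.280
  c=5: 5 × 0.510 = 2.550
  c=6: 6 × 0.450 = 2.700
  c=7: 7 × 0.390 = 2.730
  c=8: 8 × 0.330 = 2.640
  c=9: 9 × 0.270 = 2.430
  c=10: 10 × 0.210 = 2.100
  c=11: 11 × 0.150 = 1.650
Maximum at c = 7 (2.730 recruits).

7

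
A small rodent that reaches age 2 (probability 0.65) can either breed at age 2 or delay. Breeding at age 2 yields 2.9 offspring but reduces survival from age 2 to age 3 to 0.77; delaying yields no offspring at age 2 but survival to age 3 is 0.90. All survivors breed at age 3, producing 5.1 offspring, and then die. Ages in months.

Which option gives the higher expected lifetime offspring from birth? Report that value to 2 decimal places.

4.44

breed at age 2: R₀ = 0.65 × (2.9 + 0.77 × 5.1) = 0.65 × 6.8270 = 4.4375
delay to age 3: R₀ = 0.65 × (0.90 × 5.1) = 0.65 × 4.5900 = 2.9835
Higher: breed at age 2 (4.4375).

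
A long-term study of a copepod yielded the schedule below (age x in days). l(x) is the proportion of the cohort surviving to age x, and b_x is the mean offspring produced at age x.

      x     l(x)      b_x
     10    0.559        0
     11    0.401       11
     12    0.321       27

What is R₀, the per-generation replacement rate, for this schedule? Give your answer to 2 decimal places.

R₀ = Σ l(x) b_x:
  age 10: 0.559 × 0 = 0.0000
  age 11: 0.401 × 11 = 4.4110
  age 12: 0.321 × 27 = 8.6670
R₀ = 0.0000 + 4.4110 + 8.6670 = 13.0780

13.08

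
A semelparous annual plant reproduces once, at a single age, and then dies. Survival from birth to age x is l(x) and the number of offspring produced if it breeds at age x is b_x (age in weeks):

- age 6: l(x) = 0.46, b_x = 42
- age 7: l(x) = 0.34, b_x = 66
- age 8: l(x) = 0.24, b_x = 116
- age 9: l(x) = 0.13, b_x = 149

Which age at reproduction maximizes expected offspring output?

Expected offspring if breeding at age x = l(x) × b_x:
  age 6: 0.46 × 42 = 19.320
  age 7: 0.34 × 66 = 22.440
  age 8: 0.24 × 116 = 27.840
  age 9: 0.13 × 149 = 19.370
Maximum at age 8 (27.840).

8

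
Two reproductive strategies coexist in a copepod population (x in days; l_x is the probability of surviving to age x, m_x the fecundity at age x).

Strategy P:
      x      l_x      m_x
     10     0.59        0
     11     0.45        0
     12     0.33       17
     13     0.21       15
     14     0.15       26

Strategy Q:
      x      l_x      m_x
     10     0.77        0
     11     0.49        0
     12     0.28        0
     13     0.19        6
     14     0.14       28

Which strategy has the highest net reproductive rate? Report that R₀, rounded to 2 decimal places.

Strategy P: R₀ = 0.59×0 + 0.45×0 + 0.33×17 + 0.21×15 + 0.15×26 = 12.6600
Strategy Q: R₀ = 0.77×0 + 0.49×0 + 0.28×0 + 0.19×6 + 0.14×28 = 5.0600
Highest R₀: strategy P with 12.6600.

12.66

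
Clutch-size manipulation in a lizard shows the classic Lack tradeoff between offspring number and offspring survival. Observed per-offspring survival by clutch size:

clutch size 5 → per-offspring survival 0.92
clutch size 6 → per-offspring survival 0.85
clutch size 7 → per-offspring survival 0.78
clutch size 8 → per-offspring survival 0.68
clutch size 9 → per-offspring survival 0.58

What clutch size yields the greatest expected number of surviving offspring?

Expected surviving offspring = c × s(c):
  c=5: 5 × 0.92 = 4.600
  c=6: 6 × 0.85 = 5.100
  c=7: 7 × 0.78 = 5.460
  c=8: 8 × 0.68 = 5.440
  c=9: 9 × 0.58 = 5.220
Maximum at c = 7 (5.460 surviving offspring).

7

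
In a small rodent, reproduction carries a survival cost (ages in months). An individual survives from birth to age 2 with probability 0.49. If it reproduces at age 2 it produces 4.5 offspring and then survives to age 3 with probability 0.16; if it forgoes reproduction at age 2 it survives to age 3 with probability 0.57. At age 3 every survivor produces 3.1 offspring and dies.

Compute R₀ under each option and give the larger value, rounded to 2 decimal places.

2.45

breed at age 2: R₀ = 0.49 × (4.5 + 0.16 × 3.1) = 0.49 × 4.9960 = 2.4480
delay to age 3: R₀ = 0.49 × (0.57 × 3.1) = 0.49 × 1.7670 = 0.8658
Higher: breed at age 2 (2.4480).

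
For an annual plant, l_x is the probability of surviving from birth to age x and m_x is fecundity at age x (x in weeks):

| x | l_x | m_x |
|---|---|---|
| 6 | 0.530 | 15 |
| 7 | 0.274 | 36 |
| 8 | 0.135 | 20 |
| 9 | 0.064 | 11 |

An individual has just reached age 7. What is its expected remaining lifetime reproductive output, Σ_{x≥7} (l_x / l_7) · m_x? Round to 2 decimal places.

l_7 = 0.274. Conditional survival from age 7 to x is l_x / l_7.
  x=7: (0.274/0.274) × 36 = 36.0000
  x=8: (0.135/0.274) × 20 = 9.8540
  x=9: (0.064/0.274) × 11 = 2.5693
Sum = 36.0000 + 9.8540 + 2.5693 = 48.4234

48.42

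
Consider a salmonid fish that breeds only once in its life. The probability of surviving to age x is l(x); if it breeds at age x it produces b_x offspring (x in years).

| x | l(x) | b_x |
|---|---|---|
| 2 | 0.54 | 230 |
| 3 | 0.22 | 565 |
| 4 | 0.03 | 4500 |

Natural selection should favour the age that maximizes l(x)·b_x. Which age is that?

4

Expected offspring if breeding at age x = l(x) × b_x:
  age 2: 0.54 × 230 = 124.200
  age 3: 0.22 × 565 = 124.300
  age 4: 0.03 × 4500 = 135.000
Maximum at age 4 (135.000).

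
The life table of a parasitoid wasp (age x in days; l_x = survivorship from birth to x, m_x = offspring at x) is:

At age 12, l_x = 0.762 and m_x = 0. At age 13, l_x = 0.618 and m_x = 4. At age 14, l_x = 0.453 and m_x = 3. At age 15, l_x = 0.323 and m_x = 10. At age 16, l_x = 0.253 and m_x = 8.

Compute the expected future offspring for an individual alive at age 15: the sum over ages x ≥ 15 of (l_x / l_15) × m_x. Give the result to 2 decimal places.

l_15 = 0.323. Conditional survival from age 15 to x is l_x / l_15.
  x=15: (0.323/0.323) × 10 = 10.0000
  x=16: (0.253/0.323) × 8 = 6.2663
Sum = 10.0000 + 6.2663 = 16.2663

16.27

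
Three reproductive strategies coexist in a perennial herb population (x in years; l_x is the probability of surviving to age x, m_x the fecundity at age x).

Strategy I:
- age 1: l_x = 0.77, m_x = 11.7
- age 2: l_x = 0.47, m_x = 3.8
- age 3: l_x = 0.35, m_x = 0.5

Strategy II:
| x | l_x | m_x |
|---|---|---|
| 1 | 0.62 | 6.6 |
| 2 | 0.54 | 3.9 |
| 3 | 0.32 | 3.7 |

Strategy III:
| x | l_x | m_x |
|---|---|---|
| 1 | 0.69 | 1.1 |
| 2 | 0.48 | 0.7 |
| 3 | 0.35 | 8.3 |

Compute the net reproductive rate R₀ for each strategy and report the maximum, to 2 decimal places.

Strategy I: R₀ = 0.77×11.7 + 0.47×3.8 + 0.35×0.5 = 10.9700
Strategy II: R₀ = 0.62×6.6 + 0.54×3.9 + 0.32×3.7 = 7.3820
Strategy III: R₀ = 0.69×1.1 + 0.48×0.7 + 0.35×8.3 = 4.0000
Highest R₀: strategy I with 10.9700.

10.97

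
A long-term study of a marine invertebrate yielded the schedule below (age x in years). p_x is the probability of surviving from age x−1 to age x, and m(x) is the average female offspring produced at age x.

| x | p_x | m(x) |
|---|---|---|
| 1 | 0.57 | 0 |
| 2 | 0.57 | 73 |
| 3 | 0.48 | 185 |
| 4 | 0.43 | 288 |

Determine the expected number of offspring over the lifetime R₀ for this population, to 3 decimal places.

Survivorship from birth: l_x = p_1·p_2·…·p_x.
  l_1 = 0.57000
  l_2 = 0.32490
  l_3 = 0.15595
  l_4 = 0.06706
R₀ = Σ l_x m(x):
  age 1: 0.57000 × 0 = 0.0000
  age 2: 0.32490 × 73 = 23.7177
  age 3: 0.15595 × 185 = 28.8508
  age 4: 0.06706 × 288 = 19.3133
R₀ = 0.0000 + 23.7177 + 28.8508 + 19.3133 = 71.8817

71.882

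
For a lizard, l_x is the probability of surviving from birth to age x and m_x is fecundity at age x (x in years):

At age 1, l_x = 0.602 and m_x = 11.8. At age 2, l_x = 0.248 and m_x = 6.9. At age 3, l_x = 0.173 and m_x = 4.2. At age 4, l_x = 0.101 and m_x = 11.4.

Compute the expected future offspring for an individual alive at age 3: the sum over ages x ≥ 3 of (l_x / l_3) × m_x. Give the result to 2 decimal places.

l_3 = 0.173. Conditional survival from age 3 to x is l_x / l_3.
  x=3: (0.173/0.173) × 4.2 = 4.2000
  x=4: (0.101/0.173) × 11.4 = 6.6555
Sum = 4.2000 + 6.6555 = 10.8555

10.86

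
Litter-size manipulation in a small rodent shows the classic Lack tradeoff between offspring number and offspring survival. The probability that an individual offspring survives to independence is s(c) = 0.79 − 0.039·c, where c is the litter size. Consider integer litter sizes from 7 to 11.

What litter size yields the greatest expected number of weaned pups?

Expected weaned pups = c × s(c):
  c=7: 7 × 0.517 = 3.619
  c=8: 8 × 0.478 = 3.824
  c=9: 9 × 0.439 = 3.951
  c=10: 10 × 0.400 = 4.000
  c=11: 11 × 0.361 = 3.971
Maximum at c = 10 (4.000 weaned pups).

10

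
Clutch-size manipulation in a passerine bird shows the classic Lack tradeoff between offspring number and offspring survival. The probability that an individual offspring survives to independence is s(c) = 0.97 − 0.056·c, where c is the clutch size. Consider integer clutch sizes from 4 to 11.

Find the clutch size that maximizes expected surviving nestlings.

Expected surviving nestlings = c × s(c):
  c=4: 4 × 0.746 = 2.984
  c=5: 5 × 0.690 = 3.450
  c=6: 6 × 0.634 = 3.804
  c=7: 7 × 0.578 = 4.046
  c=8: 8 × 0.522 = 4.176
  c=9: 9 × 0.466 = 4.194
  c=10: 10 × 0.410 = 4.100
  c=11: 11 × 0.354 = 3.894
Maximum at c = 9 (4.194 surviving nestlings).

9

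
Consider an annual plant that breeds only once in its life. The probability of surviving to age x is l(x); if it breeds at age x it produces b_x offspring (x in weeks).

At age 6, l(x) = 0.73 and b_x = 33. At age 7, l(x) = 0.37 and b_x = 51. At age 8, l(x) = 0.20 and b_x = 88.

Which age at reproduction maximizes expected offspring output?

Expected offspring if breeding at age x = l(x) × b_x:
  age 6: 0.73 × 33 = 24.090
  age 7: 0.37 × 51 = 18.870
  age 8: 0.20 × 88 = 17.600
Maximum at age 6 (24.090).

6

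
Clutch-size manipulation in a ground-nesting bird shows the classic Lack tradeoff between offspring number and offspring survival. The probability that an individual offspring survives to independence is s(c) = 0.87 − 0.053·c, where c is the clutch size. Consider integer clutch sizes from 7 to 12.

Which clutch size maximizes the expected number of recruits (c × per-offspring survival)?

8

Expected recruits = c × s(c):
  c=7: 7 × 0.499 = 3.493
  c=8: 8 × 0.446 = 3.568
  c=9: 9 × 0.393 = 3.537
  c=10: 10 × 0.340 = 3.400
  c=11: 11 × 0.287 = 3.157
  c=12: 12 × 0.234 = 2.808
Maximum at c = 8 (3.568 recruits).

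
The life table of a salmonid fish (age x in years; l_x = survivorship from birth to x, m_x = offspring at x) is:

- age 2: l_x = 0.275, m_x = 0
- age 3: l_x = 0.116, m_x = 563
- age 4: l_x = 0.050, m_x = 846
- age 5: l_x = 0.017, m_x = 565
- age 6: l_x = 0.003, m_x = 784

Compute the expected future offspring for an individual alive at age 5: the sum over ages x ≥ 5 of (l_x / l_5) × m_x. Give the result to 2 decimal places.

l_5 = 0.017. Conditional survival from age 5 to x is l_x / l_5.
  x=5: (0.017/0.017) × 565 = 565.0000
  x=6: (0.003/0.017) × 784 = 138.3529
Sum = 565.0000 + 138.3529 = 703.3529

703.35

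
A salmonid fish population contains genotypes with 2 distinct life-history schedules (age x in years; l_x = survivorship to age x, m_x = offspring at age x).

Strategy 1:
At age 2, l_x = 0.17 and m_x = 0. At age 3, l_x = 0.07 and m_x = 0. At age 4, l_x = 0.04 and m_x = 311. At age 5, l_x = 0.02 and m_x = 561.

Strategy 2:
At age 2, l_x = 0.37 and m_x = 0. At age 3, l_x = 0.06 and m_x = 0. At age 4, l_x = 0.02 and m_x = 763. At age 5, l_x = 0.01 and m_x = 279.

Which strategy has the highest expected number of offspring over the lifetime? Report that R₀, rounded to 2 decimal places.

Strategy 1: R₀ = 0.17×0 + 0.07×0 + 0.04×311 + 0.02×561 = 23.6600
Strategy 2: R₀ = 0.37×0 + 0.06×0 + 0.02×763 + 0.01×279 = 18.0500
Highest R₀: strategy 1 with 23.6600.

23.66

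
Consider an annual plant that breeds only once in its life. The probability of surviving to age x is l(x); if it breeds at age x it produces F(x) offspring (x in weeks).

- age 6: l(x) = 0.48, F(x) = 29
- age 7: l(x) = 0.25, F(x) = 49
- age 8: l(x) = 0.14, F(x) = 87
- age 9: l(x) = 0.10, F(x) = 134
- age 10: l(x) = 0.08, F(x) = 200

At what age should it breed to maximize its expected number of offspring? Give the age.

10

Expected offspring if breeding at age x = l(x) × F(x):
  age 6: 0.48 × 29 = 13.920
  age 7: 0.25 × 49 = 12.250
  age 8: 0.14 × 87 = 12.180
  age 9: 0.10 × 134 = 13.400
  age 10: 0.08 × 200 = 16.000
Maximum at age 10 (16.000).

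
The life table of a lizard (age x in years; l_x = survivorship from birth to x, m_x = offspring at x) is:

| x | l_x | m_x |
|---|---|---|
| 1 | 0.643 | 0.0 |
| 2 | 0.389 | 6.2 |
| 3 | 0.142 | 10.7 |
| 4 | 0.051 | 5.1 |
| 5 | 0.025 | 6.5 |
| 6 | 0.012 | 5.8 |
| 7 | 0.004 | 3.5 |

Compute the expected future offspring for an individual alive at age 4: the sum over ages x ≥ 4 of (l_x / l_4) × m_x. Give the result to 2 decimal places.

9.93

l_4 = 0.051. Conditional survival from age 4 to x is l_x / l_4.
  x=4: (0.051/0.051) × 5.1 = 5.1000
  x=5: (0.025/0.051) × 6.5 = 3.1863
  x=6: (0.012/0.051) × 5.8 = 1.3647
  x=7: (0.004/0.051) × 3.5 = 0.2745
Sum = 5.1000 + 3.1863 + 1.3647 + 0.2745 = 9.9255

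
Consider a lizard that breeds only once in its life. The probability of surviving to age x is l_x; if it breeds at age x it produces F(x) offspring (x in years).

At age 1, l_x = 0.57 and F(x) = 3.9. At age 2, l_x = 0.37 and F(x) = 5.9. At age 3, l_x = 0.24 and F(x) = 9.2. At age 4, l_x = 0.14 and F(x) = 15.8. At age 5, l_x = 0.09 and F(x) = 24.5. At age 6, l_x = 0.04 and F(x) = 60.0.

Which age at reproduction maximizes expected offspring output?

6

Expected offspring if breeding at age x = l_x × F(x):
  age 1: 0.57 × 3.9 = 2.223
  age 2: 0.37 × 5.9 = 2.183
  age 3: 0.24 × 9.2 = 2.208
  age 4: 0.14 × 15.8 = 2.212
  age 5: 0.09 × 24.5 = 2.205
  age 6: 0.04 × 60.0 = 2.400
Maximum at age 6 (2.400).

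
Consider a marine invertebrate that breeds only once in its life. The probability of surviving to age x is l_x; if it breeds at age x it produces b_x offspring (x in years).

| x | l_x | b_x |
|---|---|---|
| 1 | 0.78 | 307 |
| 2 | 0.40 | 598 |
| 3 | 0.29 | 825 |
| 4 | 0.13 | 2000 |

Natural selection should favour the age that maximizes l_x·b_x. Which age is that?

4

Expected offspring if breeding at age x = l_x × b_x:
  age 1: 0.78 × 307 = 239.460
  age 2: 0.40 × 598 = 239.200
  age 3: 0.29 × 825 = 239.250
  age 4: 0.13 × 2000 = 260.000
Maximum at age 4 (260.000).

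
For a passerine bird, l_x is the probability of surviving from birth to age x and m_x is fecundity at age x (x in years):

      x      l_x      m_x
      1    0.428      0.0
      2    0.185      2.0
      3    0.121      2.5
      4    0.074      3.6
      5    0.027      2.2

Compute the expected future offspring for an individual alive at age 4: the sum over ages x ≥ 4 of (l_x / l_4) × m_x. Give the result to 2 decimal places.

l_4 = 0.074. Conditional survival from age 4 to x is l_x / l_4.
  x=4: (0.074/0.074) × 3.6 = 3.6000
  x=5: (0.027/0.074) × 2.2 = 0.8027
Sum = 3.6000 + 0.8027 = 4.4027

4.40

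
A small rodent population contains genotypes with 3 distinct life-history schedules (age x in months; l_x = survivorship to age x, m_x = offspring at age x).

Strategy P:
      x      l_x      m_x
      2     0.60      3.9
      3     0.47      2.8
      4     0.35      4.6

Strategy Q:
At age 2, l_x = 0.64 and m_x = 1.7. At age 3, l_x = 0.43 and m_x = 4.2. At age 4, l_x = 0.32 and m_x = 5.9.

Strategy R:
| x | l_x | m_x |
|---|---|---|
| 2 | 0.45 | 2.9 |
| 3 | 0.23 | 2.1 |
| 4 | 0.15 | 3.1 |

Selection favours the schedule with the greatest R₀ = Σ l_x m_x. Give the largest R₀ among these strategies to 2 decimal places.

Strategy P: R₀ = 0.60×3.9 + 0.47×2.8 + 0.35×4.6 = 5.2660
Strategy Q: R₀ = 0.64×1.7 + 0.43×4.2 + 0.32×5.9 = 4.7820
Strategy R: R₀ = 0.45×2.9 + 0.23×2.1 + 0.15×3.1 = 2.2530
Highest R₀: strategy P with 5.2660.

5.27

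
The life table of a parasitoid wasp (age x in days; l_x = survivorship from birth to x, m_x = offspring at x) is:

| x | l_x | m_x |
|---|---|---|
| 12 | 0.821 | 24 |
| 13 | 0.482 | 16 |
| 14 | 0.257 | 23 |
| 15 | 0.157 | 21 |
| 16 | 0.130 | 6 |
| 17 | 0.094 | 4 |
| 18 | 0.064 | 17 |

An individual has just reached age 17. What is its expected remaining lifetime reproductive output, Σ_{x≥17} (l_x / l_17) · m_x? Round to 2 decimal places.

l_17 = 0.094. Conditional survival from age 17 to x is l_x / l_17.
  x=17: (0.094/0.094) × 4 = 4.0000
  x=18: (0.064/0.094) × 17 = 11.5745
Sum = 4.0000 + 11.5745 = 15.5745

15.57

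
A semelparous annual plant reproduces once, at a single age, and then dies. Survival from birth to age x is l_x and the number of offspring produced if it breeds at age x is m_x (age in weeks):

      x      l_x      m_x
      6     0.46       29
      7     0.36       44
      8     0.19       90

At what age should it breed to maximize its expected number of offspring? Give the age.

8

Expected offspring if breeding at age x = l_x × m_x:
  age 6: 0.46 × 29 = 13.340
  age 7: 0.36 × 44 = 15.840
  age 8: 0.19 × 90 = 17.100
Maximum at age 8 (17.100).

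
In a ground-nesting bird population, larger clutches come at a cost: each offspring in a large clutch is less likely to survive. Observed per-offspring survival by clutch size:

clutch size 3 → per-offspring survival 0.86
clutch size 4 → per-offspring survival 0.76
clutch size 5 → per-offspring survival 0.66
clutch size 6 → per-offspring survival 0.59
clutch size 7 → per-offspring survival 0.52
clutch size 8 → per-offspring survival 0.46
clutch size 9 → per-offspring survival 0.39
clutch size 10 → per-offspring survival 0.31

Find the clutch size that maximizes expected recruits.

Expected recruits = c × s(c):
  c=3: 3 × 0.86 = 2.580
  c=4: 4 × 0.76 = 3.040
  c=5: 5 × 0.66 = 3.300
  c=6: 6 × 0.59 = 3.540
  c=7: 7 × 0.52 = 3.640
  c=8: 8 × 0.46 = 3.680
  c=9: 9 × 0.39 = 3.510
  c=10: 10 × 0.31 = 3.100
Maximum at c = 8 (3.680 recruits).

8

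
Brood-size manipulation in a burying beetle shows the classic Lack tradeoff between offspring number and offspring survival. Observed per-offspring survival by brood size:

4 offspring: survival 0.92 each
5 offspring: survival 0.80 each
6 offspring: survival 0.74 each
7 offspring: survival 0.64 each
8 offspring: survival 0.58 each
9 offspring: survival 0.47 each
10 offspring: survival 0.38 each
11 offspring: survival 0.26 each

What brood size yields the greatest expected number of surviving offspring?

Expected surviving offspring = c × s(c):
  c=4: 4 × 0.92 = 3.680
  c=5: 5 × 0.80 = 4.000
  c=6: 6 × 0.74 = 4.440
  c=7: 7 × 0.64 = 4.480
  c=8: 8 × 0.58 = 4.640
  c=9: 9 × 0.47 = 4.230
  c=10: 10 × 0.38 = 3.800
  c=11: 11 × 0.26 = 2.860
Maximum at c = 8 (4.640 surviving offspring).

8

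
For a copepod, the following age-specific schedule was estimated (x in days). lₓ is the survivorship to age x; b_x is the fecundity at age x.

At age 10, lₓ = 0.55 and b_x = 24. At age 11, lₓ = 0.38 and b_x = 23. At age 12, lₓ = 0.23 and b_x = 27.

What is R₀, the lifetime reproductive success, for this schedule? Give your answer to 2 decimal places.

28.15

R₀ = Σ lₓ b_x:
  age 10: 0.55 × 24 = 13.2000
  age 11: 0.38 × 23 = 8.7400
  age 12: 0.23 × 27 = 6.2100
R₀ = 13.2000 + 8.7400 + 6.2100 = 28.1500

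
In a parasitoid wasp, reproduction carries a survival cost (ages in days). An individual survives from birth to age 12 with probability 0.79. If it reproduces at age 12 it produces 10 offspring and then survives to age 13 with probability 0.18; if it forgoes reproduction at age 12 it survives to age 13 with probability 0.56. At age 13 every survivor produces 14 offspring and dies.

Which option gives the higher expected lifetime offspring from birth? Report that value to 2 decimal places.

9.89

breed at age 12: R₀ = 0.79 × (10 + 0.18 × 14) = 0.79 × 12.5200 = 9.8908
delay to age 13: R₀ = 0.79 × (0.56 × 14) = 0.79 × 7.8400 = 6.1936
Higher: breed at age 12 (9.8908).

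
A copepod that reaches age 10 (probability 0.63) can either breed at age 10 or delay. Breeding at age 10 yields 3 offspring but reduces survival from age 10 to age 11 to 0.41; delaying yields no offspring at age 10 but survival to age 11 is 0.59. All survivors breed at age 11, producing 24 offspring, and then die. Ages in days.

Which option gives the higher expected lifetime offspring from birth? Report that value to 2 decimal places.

breed at age 10: R₀ = 0.63 × (3 + 0.41 × 24) = 0.63 × 12.8400 = 8.0892
delay to age 11: R₀ = 0.63 × (0.59 × 24) = 0.63 × 14.1600 = 8.9208
Higher: delay to age 11 (8.9208).

8.92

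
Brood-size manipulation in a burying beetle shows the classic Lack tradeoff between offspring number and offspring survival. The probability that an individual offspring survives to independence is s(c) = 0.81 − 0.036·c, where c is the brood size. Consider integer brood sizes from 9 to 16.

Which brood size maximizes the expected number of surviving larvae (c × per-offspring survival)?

Expected surviving larvae = c × s(c):
  c=9: 9 × 0.486 = 4.374
  c=10: 10 × 0.450 = 4.500
  c=11: 11 × 0.414 = 4.554
  c=12: 12 × 0.378 = 4.536
  c=13: 13 × 0.342 = 4.446
  c=14: 14 × 0.306 = 4.284
  c=15: 15 × 0.270 = 4.050
  c=16: 16 × 0.234 = 3.744
Maximum at c = 11 (4.554 surviving larvae).

11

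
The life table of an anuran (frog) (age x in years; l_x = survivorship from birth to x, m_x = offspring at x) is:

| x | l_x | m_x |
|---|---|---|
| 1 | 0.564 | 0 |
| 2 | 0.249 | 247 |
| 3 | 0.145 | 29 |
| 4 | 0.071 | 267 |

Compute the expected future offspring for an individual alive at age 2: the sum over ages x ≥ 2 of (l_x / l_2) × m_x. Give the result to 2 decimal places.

340.02

l_2 = 0.249. Conditional survival from age 2 to x is l_x / l_2.
  x=2: (0.249/0.249) × 247 = 247.0000
  x=3: (0.145/0.249) × 29 = 16.8876
  x=4: (0.071/0.249) × 267 = 76.1325
Sum = 247.0000 + 16.8876 + 76.1325 = 340.0201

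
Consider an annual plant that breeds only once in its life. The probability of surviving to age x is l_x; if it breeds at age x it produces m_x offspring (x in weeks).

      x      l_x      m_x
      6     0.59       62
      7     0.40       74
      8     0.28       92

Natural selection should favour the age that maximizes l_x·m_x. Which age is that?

6

Expected offspring if breeding at age x = l_x × m_x:
  age 6: 0.59 × 62 = 36.580
  age 7: 0.40 × 74 = 29.600
  age 8: 0.28 × 92 = 25.760
Maximum at age 6 (36.580).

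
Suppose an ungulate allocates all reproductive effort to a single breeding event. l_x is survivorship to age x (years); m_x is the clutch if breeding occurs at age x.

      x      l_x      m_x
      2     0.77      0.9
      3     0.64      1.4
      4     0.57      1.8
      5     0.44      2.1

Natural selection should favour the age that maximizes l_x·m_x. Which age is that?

4

Expected offspring if breeding at age x = l_x × m_x:
  age 2: 0.77 × 0.9 = 0.693
  age 3: 0.64 × 1.4 = 0.896
  age 4: 0.57 × 1.8 = 1.026
  age 5: 0.44 × 2.1 = 0.924
Maximum at age 4 (1.026).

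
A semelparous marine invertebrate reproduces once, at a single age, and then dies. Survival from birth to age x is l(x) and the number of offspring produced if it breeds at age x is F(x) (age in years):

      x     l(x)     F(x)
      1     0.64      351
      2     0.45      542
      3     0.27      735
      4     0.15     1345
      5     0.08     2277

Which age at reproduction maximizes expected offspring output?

2

Expected offspring if breeding at age x = l(x) × F(x):
  age 1: 0.64 × 351 = 224.640
  age 2: 0.45 × 542 = 243.900
  age 3: 0.27 × 735 = 198.450
  age 4: 0.15 × 1345 = 201.750
  age 5: 0.08 × 2277 = 182.160
Maximum at age 2 (243.900).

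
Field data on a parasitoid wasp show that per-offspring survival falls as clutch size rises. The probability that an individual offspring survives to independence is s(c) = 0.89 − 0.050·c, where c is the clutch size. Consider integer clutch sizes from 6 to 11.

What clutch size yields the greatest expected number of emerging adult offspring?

9

Expected emerging adult offspring = c × s(c):
  c=6: 6 × 0.590 = 3.540
  c=7: 7 × 0.540 = 3.780
  c=8: 8 × 0.490 = 3.920
  c=9: 9 × 0.440 = 3.960
  c=10: 10 × 0.390 = 3.900
  c=11: 11 × 0.340 = 3.740
Maximum at c = 9 (3.960 emerging adult offspring).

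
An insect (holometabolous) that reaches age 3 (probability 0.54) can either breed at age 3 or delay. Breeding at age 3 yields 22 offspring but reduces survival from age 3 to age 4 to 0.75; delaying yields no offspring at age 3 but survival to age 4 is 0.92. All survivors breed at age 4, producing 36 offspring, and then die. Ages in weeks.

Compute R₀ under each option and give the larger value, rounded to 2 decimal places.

26.46

breed at age 3: R₀ = 0.54 × (22 + 0.75 × 36) = 0.54 × 49.0000 = 26.4600
delay to age 4: R₀ = 0.54 × (0.92 × 36) = 0.54 × 33.1200 = 17.8848
Higher: breed at age 3 (26.4600).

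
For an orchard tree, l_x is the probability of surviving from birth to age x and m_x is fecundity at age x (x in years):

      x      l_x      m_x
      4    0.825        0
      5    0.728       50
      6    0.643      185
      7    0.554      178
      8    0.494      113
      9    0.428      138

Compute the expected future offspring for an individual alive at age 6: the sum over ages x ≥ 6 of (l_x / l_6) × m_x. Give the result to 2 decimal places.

l_6 = 0.643. Conditional survival from age 6 to x is l_x / l_6.
  x=6: (0.643/0.643) × 185 = 185.0000
  x=7: (0.554/0.643) × 178 = 153.3624
  x=8: (0.494/0.643) × 113 = 86.8149
  x=9: (0.428/0.643) × 138 = 91.8569
Sum = 185.0000 + 153.3624 + 86.8149 + 91.8569 = 517.0342

517.03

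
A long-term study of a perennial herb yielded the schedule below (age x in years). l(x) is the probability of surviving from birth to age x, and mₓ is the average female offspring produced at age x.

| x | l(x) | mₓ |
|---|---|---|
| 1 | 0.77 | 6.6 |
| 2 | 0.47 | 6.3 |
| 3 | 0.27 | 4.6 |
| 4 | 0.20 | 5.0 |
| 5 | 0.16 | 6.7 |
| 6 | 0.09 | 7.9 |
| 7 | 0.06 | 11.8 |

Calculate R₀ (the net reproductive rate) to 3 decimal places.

R₀ = Σ l(x) mₓ:
  age 1: 0.77 × 6.6 = 5.0820
  age 2: 0.47 × 6.3 = 2.9610
  age 3: 0.27 × 4.6 = 1.2420
  age 4: 0.20 × 5.0 = 1.0000
  age 5: 0.16 × 6.7 = 1.0720
  age 6: 0.09 × 7.9 = 0.7110
  age 7: 0.06 × 11.8 = 0.7080
R₀ = 5.0820 + 2.9610 + 1.2420 + 1.0000 + 1.0720 + 0.7110 + 0.7080 = 12.7760

12.776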